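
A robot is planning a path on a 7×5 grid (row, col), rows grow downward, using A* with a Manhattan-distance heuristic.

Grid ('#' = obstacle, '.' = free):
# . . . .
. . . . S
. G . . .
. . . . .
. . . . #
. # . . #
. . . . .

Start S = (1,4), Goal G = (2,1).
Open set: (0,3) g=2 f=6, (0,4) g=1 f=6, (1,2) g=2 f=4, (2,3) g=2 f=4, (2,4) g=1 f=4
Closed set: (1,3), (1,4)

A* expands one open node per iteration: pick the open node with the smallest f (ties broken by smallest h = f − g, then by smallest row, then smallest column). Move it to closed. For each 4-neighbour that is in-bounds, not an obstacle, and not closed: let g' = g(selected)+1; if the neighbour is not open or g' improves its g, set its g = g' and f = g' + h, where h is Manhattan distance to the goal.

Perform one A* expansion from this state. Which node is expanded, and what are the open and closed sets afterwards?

step 1: expand (1,2) (f=4, h=2) → closed; open now [(0,2) g=3 f=6, (0,3) g=2 f=6, (0,4) g=1 f=6, (1,1) g=3 f=4, (2,2) g=3 f=4, (2,3) g=2 f=4, (2,4) g=1 f=4]

expanded=(1,2); open=[(0,2) g=3 f=6, (0,3) g=2 f=6, (0,4) g=1 f=6, (1,1) g=3 f=4, (2,2) g=3 f=4, (2,3) g=2 f=4, (2,4) g=1 f=4]; closed=[(1,2), (1,3), (1,4)]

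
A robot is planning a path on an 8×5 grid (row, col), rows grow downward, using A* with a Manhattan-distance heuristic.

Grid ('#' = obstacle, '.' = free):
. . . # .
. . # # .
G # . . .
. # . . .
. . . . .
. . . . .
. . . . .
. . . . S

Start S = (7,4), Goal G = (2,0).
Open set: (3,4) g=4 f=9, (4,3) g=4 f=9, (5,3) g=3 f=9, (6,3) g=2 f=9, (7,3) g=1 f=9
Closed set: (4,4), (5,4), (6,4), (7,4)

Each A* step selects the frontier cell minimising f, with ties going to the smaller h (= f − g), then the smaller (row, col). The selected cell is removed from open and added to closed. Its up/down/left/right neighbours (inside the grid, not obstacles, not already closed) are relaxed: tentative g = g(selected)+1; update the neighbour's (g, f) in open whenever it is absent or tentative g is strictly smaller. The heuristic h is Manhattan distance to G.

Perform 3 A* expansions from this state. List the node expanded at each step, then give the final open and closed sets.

order=[(3,4) → (2,4) → (2,3)]; open=[(1,4) g=6 f=11, (2,2) g=7 f=9, (3,3) g=5 f=9, (4,3) g=4 f=9, (5,3) g=3 f=9, (6,3) g=2 f=9, (7,3) g=1 f=9]; closed=[(2,3), (2,4), (3,4), (4,4), (5,4), (6,4), (7,4)]

step 1: expand (3,4) (f=9, h=5) → closed; open now [(2,4) g=5 f=9, (3,3) g=5 f=9, (4,3) g=4 f=9, (5,3) g=3 f=9, (6,3) g=2 f=9, (7,3) g=1 f=9]
step 2: expand (2,4) (f=9, h=4) → closed; open now [(1,4) g=6 f=11, (2,3) g=6 f=9, (3,3) g=5 f=9, (4,3) g=4 f=9, (5,3) g=3 f=9, (6,3) g=2 f=9, (7,3) g=1 f=9]
step 3: expand (2,3) (f=9, h=3) → closed; open now [(1,4) g=6 f=11, (2,2) g=7 f=9, (3,3) g=5 f=9, (4,3) g=4 f=9, (5,3) g=3 f=9, (6,3) g=2 f=9, (7,3) g=1 f=9]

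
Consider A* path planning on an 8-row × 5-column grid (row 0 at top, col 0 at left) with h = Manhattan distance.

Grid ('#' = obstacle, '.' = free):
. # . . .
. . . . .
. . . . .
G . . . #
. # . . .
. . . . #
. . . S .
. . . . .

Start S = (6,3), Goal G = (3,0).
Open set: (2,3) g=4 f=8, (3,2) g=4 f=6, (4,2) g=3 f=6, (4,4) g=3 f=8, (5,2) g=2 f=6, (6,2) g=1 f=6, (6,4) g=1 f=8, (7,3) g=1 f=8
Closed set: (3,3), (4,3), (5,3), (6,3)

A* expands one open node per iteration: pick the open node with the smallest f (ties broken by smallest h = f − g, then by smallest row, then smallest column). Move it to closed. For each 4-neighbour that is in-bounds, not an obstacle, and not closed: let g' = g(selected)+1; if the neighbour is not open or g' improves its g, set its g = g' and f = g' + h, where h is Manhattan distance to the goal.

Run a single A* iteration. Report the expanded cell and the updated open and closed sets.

expanded=(3,2); open=[(2,2) g=5 f=8, (2,3) g=4 f=8, (3,1) g=5 f=6, (4,2) g=3 f=6, (4,4) g=3 f=8, (5,2) g=2 f=6, (6,2) g=1 f=6, (6,4) g=1 f=8, (7,3) g=1 f=8]; closed=[(3,2), (3,3), (4,3), (5,3), (6,3)]

step 1: expand (3,2) (f=6, h=2) → closed; open now [(2,2) g=5 f=8, (2,3) g=4 f=8, (3,1) g=5 f=6, (4,2) g=3 f=6, (4,4) g=3 f=8, (5,2) g=2 f=6, (6,2) g=1 f=6, (6,4) g=1 f=8, (7,3) g=1 f=8]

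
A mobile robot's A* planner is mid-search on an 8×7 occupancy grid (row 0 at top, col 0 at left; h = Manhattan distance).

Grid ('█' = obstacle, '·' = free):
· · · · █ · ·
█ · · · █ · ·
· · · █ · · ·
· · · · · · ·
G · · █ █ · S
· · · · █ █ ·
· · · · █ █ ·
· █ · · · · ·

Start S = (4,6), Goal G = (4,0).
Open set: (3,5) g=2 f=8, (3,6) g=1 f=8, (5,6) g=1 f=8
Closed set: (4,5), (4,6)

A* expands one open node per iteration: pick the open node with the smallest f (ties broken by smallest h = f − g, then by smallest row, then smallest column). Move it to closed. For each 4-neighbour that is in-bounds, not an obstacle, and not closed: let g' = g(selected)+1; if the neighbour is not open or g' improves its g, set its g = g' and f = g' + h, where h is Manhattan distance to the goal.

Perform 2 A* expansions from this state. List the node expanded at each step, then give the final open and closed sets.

order=[(3,5) → (3,4)]; open=[(2,4) g=4 f=10, (2,5) g=3 f=10, (3,3) g=4 f=8, (3,6) g=1 f=8, (5,6) g=1 f=8]; closed=[(3,4), (3,5), (4,5), (4,6)]

step 1: expand (3,5) (f=8, h=6) → closed; open now [(2,5) g=3 f=10, (3,4) g=3 f=8, (3,6) g=1 f=8, (5,6) g=1 f=8]
step 2: expand (3,4) (f=8, h=5) → closed; open now [(2,4) g=4 f=10, (2,5) g=3 f=10, (3,3) g=4 f=8, (3,6) g=1 f=8, (5,6) g=1 f=8]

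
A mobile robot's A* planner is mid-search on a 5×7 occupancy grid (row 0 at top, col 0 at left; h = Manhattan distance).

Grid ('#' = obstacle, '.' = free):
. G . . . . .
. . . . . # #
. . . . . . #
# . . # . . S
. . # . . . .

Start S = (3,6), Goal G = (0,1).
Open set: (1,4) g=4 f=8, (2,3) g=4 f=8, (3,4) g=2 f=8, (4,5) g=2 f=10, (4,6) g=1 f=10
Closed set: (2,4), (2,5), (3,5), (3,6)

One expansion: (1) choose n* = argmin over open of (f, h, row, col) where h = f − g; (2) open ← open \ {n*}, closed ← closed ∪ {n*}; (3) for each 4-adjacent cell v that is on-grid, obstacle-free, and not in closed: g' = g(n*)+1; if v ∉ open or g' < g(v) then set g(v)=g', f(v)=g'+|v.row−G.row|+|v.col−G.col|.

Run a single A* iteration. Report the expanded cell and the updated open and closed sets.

step 1: expand (1,4) (f=8, h=4) → closed; open now [(0,4) g=5 f=8, (1,3) g=5 f=8, (2,3) g=4 f=8, (3,4) g=2 f=8, (4,5) g=2 f=10, (4,6) g=1 f=10]

expanded=(1,4); open=[(0,4) g=5 f=8, (1,3) g=5 f=8, (2,3) g=4 f=8, (3,4) g=2 f=8, (4,5) g=2 f=10, (4,6) g=1 f=10]; closed=[(1,4), (2,4), (2,5), (3,5), (3,6)]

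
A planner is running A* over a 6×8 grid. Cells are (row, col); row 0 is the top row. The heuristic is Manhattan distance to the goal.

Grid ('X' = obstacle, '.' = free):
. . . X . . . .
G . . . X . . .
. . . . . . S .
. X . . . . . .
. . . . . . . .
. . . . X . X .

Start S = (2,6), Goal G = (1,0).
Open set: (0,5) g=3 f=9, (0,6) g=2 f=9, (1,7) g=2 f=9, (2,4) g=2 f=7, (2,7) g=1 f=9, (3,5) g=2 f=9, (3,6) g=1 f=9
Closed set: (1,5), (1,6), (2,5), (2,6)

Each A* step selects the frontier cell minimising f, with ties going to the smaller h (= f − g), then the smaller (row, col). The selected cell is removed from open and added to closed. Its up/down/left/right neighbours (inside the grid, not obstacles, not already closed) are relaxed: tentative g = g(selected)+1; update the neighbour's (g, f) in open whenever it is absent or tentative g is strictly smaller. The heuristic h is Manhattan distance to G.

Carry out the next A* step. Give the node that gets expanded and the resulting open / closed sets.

expanded=(2,4); open=[(0,5) g=3 f=9, (0,6) g=2 f=9, (1,7) g=2 f=9, (2,3) g=3 f=7, (2,7) g=1 f=9, (3,4) g=3 f=9, (3,5) g=2 f=9, (3,6) g=1 f=9]; closed=[(1,5), (1,6), (2,4), (2,5), (2,6)]

step 1: expand (2,4) (f=7, h=5) → closed; open now [(0,5) g=3 f=9, (0,6) g=2 f=9, (1,7) g=2 f=9, (2,3) g=3 f=7, (2,7) g=1 f=9, (3,4) g=3 f=9, (3,5) g=2 f=9, (3,6) g=1 f=9]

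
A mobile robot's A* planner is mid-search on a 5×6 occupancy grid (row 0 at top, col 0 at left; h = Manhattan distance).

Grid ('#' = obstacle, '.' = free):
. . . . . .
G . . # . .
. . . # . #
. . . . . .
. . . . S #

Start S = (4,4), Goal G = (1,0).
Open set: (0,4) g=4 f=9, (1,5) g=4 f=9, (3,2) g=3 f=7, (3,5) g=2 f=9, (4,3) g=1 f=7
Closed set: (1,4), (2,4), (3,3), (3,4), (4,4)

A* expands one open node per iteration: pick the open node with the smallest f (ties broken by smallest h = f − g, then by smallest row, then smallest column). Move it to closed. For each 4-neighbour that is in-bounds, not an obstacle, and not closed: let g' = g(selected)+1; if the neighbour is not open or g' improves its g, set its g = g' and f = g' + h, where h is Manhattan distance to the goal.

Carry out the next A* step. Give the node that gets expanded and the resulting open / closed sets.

step 1: expand (3,2) (f=7, h=4) → closed; open now [(0,4) g=4 f=9, (1,5) g=4 f=9, (2,2) g=4 f=7, (3,1) g=4 f=7, (3,5) g=2 f=9, (4,2) g=4 f=9, (4,3) g=1 f=7]

expanded=(3,2); open=[(0,4) g=4 f=9, (1,5) g=4 f=9, (2,2) g=4 f=7, (3,1) g=4 f=7, (3,5) g=2 f=9, (4,2) g=4 f=9, (4,3) g=1 f=7]; closed=[(1,4), (2,4), (3,2), (3,3), (3,4), (4,4)]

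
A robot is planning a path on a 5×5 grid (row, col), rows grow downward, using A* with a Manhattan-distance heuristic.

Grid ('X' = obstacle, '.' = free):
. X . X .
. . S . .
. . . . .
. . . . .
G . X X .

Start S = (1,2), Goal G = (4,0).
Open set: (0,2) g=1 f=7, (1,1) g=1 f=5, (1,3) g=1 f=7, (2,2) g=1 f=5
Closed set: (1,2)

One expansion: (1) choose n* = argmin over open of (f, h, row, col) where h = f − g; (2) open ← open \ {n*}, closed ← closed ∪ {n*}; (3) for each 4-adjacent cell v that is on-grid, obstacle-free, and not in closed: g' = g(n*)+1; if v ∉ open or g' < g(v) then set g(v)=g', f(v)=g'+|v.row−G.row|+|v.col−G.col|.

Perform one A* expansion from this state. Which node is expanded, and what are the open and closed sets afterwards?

step 1: expand (1,1) (f=5, h=4) → closed; open now [(0,2) g=1 f=7, (1,0) g=2 f=5, (1,3) g=1 f=7, (2,1) g=2 f=5, (2,2) g=1 f=5]

expanded=(1,1); open=[(0,2) g=1 f=7, (1,0) g=2 f=5, (1,3) g=1 f=7, (2,1) g=2 f=5, (2,2) g=1 f=5]; closed=[(1,1), (1,2)]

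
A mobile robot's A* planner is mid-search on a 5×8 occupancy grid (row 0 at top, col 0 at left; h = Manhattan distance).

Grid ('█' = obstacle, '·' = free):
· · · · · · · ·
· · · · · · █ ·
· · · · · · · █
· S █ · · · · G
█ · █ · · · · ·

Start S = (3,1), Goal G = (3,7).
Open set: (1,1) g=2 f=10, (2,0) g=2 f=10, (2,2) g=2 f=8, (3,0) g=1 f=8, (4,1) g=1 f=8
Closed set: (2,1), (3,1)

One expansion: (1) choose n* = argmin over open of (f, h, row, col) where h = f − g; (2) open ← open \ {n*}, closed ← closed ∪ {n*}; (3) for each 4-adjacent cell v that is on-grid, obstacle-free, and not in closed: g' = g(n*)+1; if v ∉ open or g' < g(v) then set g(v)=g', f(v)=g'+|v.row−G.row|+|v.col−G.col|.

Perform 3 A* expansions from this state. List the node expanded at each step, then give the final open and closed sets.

order=[(2,2) → (2,3) → (2,4)]; open=[(1,1) g=2 f=10, (1,2) g=3 f=10, (1,3) g=4 f=10, (1,4) g=5 f=10, (2,0) g=2 f=10, (2,5) g=5 f=8, (3,0) g=1 f=8, (3,3) g=4 f=8, (3,4) g=5 f=8, (4,1) g=1 f=8]; closed=[(2,1), (2,2), (2,3), (2,4), (3,1)]

step 1: expand (2,2) (f=8, h=6) → closed; open now [(1,1) g=2 f=10, (1,2) g=3 f=10, (2,0) g=2 f=10, (2,3) g=3 f=8, (3,0) g=1 f=8, (4,1) g=1 f=8]
step 2: expand (2,3) (f=8, h=5) → closed; open now [(1,1) g=2 f=10, (1,2) g=3 f=10, (1,3) g=4 f=10, (2,0) g=2 f=10, (2,4) g=4 f=8, (3,0) g=1 f=8, (3,3) g=4 f=8, (4,1) g=1 f=8]
step 3: expand (2,4) (f=8, h=4) → closed; open now [(1,1) g=2 f=10, (1,2) g=3 f=10, (1,3) g=4 f=10, (1,4) g=5 f=10, (2,0) g=2 f=10, (2,5) g=5 f=8, (3,0) g=1 f=8, (3,3) g=4 f=8, (3,4) g=5 f=8, (4,1) g=1 f=8]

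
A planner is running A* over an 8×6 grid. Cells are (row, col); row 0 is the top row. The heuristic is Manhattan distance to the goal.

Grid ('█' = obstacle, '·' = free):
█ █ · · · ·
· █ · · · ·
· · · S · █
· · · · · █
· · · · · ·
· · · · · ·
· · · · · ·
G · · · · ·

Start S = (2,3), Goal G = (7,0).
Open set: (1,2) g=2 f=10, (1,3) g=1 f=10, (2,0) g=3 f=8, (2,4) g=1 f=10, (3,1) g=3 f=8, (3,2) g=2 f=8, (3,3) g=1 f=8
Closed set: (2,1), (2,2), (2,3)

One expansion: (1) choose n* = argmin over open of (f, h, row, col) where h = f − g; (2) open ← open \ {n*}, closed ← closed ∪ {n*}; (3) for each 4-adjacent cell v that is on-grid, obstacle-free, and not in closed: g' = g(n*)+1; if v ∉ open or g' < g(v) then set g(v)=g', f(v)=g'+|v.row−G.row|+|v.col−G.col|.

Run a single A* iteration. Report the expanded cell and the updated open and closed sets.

expanded=(2,0); open=[(1,0) g=4 f=10, (1,2) g=2 f=10, (1,3) g=1 f=10, (2,4) g=1 f=10, (3,0) g=4 f=8, (3,1) g=3 f=8, (3,2) g=2 f=8, (3,3) g=1 f=8]; closed=[(2,0), (2,1), (2,2), (2,3)]

step 1: expand (2,0) (f=8, h=5) → closed; open now [(1,0) g=4 f=10, (1,2) g=2 f=10, (1,3) g=1 f=10, (2,4) g=1 f=10, (3,0) g=4 f=8, (3,1) g=3 f=8, (3,2) g=2 f=8, (3,3) g=1 f=8]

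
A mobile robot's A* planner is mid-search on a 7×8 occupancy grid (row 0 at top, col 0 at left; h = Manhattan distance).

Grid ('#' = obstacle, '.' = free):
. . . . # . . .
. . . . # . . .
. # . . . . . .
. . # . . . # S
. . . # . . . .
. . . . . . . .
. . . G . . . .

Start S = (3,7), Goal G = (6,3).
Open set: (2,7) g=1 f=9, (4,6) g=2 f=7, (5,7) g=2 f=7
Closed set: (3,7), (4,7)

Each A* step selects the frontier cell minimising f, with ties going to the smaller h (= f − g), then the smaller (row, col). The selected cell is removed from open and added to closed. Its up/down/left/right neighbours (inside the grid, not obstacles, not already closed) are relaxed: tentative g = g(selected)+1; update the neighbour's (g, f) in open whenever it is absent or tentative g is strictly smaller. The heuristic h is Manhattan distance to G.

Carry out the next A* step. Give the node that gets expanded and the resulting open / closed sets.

expanded=(4,6); open=[(2,7) g=1 f=9, (4,5) g=3 f=7, (5,6) g=3 f=7, (5,7) g=2 f=7]; closed=[(3,7), (4,6), (4,7)]

step 1: expand (4,6) (f=7, h=5) → closed; open now [(2,7) g=1 f=9, (4,5) g=3 f=7, (5,6) g=3 f=7, (5,7) g=2 f=7]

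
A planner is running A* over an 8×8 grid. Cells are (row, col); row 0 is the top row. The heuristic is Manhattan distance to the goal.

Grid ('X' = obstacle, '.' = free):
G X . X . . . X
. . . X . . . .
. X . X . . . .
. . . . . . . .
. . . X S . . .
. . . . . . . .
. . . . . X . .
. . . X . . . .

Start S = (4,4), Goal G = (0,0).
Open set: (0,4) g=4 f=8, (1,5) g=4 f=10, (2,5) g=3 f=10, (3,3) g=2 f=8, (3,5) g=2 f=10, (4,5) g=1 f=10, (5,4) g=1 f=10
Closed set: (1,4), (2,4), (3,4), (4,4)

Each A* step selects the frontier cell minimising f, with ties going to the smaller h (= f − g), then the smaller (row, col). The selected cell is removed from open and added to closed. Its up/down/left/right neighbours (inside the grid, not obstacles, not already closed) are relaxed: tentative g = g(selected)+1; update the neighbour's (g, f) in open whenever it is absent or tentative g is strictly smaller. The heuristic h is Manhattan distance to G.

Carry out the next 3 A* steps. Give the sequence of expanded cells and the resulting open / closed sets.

step 1: expand (0,4) (f=8, h=4) → closed; open now [(0,5) g=5 f=10, (1,5) g=4 f=10, (2,5) g=3 f=10, (3,3) g=2 f=8, (3,5) g=2 f=10, (4,5) g=1 f=10, (5,4) g=1 f=10]
step 2: expand (3,3) (f=8, h=6) → closed; open now [(0,5) g=5 f=10, (1,5) g=4 f=10, (2,5) g=3 f=10, (3,2) g=3 f=8, (3,5) g=2 f=10, (4,5) g=1 f=10, (5,4) g=1 f=10]
step 3: expand (3,2) (f=8, h=5) → closed; open now [(0,5) g=5 f=10, (1,5) g=4 f=10, (2,2) g=4 f=8, (2,5) g=3 f=10, (3,1) g=4 f=8, (3,5) g=2 f=10, (4,2) g=4 f=10, (4,5) g=1 f=10, (5,4) g=1 f=10]

order=[(0,4) → (3,3) → (3,2)]; open=[(0,5) g=5 f=10, (1,5) g=4 f=10, (2,2) g=4 f=8, (2,5) g=3 f=10, (3,1) g=4 f=8, (3,5) g=2 f=10, (4,2) g=4 f=10, (4,5) g=1 f=10, (5,4) g=1 f=10]; closed=[(0,4), (1,4), (2,4), (3,2), (3,3), (3,4), (4,4)]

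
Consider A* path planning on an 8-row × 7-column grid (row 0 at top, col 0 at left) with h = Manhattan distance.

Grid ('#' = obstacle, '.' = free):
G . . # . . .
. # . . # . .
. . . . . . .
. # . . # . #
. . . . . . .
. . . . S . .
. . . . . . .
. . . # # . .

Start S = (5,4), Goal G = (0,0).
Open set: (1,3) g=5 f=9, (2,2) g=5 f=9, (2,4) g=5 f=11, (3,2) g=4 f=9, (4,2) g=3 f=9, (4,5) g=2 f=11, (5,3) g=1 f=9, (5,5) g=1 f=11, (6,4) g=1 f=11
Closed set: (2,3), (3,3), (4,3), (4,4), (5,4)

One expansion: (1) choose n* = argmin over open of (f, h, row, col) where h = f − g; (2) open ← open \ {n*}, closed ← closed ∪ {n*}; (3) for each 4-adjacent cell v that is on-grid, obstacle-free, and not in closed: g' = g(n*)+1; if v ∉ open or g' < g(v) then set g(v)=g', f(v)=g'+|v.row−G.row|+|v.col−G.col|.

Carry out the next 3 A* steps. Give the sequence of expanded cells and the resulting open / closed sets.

step 1: expand (1,3) (f=9, h=4) → closed; open now [(1,2) g=6 f=9, (2,2) g=5 f=9, (2,4) g=5 f=11, (3,2) g=4 f=9, (4,2) g=3 f=9, (4,5) g=2 f=11, (5,3) g=1 f=9, (5,5) g=1 f=11, (6,4) g=1 f=11]
step 2: expand (1,2) (f=9, h=3) → closed; open now [(0,2) g=7 f=9, (2,2) g=5 f=9, (2,4) g=5 f=11, (3,2) g=4 f=9, (4,2) g=3 f=9, (4,5) g=2 f=11, (5,3) g=1 f=9, (5,5) g=1 f=11, (6,4) g=1 f=11]
step 3: expand (0,2) (f=9, h=2) → closed; open now [(0,1) g=8 f=9, (2,2) g=5 f=9, (2,4) g=5 f=11, (3,2) g=4 f=9, (4,2) g=3 f=9, (4,5) g=2 f=11, (5,3) g=1 f=9, (5,5) g=1 f=11, (6,4) g=1 f=11]

order=[(1,3) → (1,2) → (0,2)]; open=[(0,1) g=8 f=9, (2,2) g=5 f=9, (2,4) g=5 f=11, (3,2) g=4 f=9, (4,2) g=3 f=9, (4,5) g=2 f=11, (5,3) g=1 f=9, (5,5) g=1 f=11, (6,4) g=1 f=11]; closed=[(0,2), (1,2), (1,3), (2,3), (3,3), (4,3), (4,4), (5,4)]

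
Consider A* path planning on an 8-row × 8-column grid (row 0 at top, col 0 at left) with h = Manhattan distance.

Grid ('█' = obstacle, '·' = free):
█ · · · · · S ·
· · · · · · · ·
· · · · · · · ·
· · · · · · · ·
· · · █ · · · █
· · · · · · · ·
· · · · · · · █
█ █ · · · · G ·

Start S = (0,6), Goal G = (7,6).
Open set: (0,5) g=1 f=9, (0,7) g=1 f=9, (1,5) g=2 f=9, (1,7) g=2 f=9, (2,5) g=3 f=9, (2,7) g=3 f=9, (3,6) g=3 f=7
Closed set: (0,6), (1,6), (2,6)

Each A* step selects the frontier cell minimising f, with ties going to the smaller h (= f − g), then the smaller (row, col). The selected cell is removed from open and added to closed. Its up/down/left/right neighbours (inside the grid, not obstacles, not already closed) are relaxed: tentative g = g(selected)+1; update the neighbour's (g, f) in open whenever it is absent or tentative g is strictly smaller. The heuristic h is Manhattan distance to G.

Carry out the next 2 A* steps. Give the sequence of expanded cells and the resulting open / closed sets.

step 1: expand (3,6) (f=7, h=4) → closed; open now [(0,5) g=1 f=9, (0,7) g=1 f=9, (1,5) g=2 f=9, (1,7) g=2 f=9, (2,5) g=3 f=9, (2,7) g=3 f=9, (3,5) g=4 f=9, (3,7) g=4 f=9, (4,6) g=4 f=7]
step 2: expand (4,6) (f=7, h=3) → closed; open now [(0,5) g=1 f=9, (0,7) g=1 f=9, (1,5) g=2 f=9, (1,7) g=2 f=9, (2,5) g=3 f=9, (2,7) g=3 f=9, (3,5) g=4 f=9, (3,7) g=4 f=9, (4,5) g=5 f=9, (5,6) g=5 f=7]

order=[(3,6) → (4,6)]; open=[(0,5) g=1 f=9, (0,7) g=1 f=9, (1,5) g=2 f=9, (1,7) g=2 f=9, (2,5) g=3 f=9, (2,7) g=3 f=9, (3,5) g=4 f=9, (3,7) g=4 f=9, (4,5) g=5 f=9, (5,6) g=5 f=7]; closed=[(0,6), (1,6), (2,6), (3,6), (4,6)]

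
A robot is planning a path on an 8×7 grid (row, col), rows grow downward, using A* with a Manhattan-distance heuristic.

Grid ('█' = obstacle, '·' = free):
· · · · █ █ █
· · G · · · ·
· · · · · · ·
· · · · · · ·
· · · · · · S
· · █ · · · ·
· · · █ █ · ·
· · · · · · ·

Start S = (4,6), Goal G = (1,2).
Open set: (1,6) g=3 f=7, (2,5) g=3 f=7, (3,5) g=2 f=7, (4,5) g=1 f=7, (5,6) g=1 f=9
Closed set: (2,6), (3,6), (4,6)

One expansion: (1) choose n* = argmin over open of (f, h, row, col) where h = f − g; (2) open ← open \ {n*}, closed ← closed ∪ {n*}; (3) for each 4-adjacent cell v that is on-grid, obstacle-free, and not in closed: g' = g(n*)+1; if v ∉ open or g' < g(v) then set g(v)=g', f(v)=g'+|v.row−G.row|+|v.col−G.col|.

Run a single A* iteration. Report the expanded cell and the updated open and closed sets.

expanded=(1,6); open=[(1,5) g=4 f=7, (2,5) g=3 f=7, (3,5) g=2 f=7, (4,5) g=1 f=7, (5,6) g=1 f=9]; closed=[(1,6), (2,6), (3,6), (4,6)]

step 1: expand (1,6) (f=7, h=4) → closed; open now [(1,5) g=4 f=7, (2,5) g=3 f=7, (3,5) g=2 f=7, (4,5) g=1 f=7, (5,6) g=1 f=9]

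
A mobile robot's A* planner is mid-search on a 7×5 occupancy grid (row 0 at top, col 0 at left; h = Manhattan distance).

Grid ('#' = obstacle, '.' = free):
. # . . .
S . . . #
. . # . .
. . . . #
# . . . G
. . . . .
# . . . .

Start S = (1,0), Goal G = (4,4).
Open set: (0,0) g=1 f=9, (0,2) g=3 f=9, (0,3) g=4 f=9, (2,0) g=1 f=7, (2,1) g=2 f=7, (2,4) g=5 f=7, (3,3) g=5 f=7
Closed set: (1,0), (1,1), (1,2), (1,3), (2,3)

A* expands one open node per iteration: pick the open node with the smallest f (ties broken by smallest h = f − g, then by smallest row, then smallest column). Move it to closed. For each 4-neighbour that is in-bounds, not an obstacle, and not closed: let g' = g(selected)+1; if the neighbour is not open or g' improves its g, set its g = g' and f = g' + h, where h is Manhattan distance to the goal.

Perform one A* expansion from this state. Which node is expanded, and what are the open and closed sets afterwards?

step 1: expand (2,4) (f=7, h=2) → closed; open now [(0,0) g=1 f=9, (0,2) g=3 f=9, (0,3) g=4 f=9, (2,0) g=1 f=7, (2,1) g=2 f=7, (3,3) g=5 f=7]

expanded=(2,4); open=[(0,0) g=1 f=9, (0,2) g=3 f=9, (0,3) g=4 f=9, (2,0) g=1 f=7, (2,1) g=2 f=7, (3,3) g=5 f=7]; closed=[(1,0), (1,1), (1,2), (1,3), (2,3), (2,4)]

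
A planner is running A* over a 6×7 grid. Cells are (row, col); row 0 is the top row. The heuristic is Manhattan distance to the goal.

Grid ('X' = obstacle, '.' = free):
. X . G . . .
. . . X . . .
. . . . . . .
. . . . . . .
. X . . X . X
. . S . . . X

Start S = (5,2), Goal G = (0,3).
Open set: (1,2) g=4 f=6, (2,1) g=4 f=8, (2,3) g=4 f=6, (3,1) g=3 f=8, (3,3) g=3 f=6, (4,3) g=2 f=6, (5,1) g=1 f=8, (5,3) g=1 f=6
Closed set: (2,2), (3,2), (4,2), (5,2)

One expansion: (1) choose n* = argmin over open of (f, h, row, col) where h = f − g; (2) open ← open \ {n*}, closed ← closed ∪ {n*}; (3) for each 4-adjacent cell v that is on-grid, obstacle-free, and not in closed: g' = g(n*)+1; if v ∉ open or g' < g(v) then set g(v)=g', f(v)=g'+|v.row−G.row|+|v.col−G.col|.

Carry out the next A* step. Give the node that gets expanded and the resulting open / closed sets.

step 1: expand (1,2) (f=6, h=2) → closed; open now [(0,2) g=5 f=6, (1,1) g=5 f=8, (2,1) g=4 f=8, (2,3) g=4 f=6, (3,1) g=3 f=8, (3,3) g=3 f=6, (4,3) g=2 f=6, (5,1) g=1 f=8, (5,3) g=1 f=6]

expanded=(1,2); open=[(0,2) g=5 f=6, (1,1) g=5 f=8, (2,1) g=4 f=8, (2,3) g=4 f=6, (3,1) g=3 f=8, (3,3) g=3 f=6, (4,3) g=2 f=6, (5,1) g=1 f=8, (5,3) g=1 f=6]; closed=[(1,2), (2,2), (3,2), (4,2), (5,2)]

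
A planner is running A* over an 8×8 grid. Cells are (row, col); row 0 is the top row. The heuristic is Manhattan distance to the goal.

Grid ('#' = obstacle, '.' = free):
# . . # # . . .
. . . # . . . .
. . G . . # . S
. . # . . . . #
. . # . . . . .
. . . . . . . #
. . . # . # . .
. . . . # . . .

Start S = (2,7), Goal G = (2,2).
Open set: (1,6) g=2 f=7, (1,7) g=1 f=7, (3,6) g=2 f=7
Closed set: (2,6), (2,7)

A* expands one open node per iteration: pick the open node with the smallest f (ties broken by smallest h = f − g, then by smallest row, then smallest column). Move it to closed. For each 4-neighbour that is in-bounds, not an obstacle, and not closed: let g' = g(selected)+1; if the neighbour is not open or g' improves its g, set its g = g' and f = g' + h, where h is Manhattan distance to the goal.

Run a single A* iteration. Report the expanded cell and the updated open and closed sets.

step 1: expand (1,6) (f=7, h=5) → closed; open now [(0,6) g=3 f=9, (1,5) g=3 f=7, (1,7) g=1 f=7, (3,6) g=2 f=7]

expanded=(1,6); open=[(0,6) g=3 f=9, (1,5) g=3 f=7, (1,7) g=1 f=7, (3,6) g=2 f=7]; closed=[(1,6), (2,6), (2,7)]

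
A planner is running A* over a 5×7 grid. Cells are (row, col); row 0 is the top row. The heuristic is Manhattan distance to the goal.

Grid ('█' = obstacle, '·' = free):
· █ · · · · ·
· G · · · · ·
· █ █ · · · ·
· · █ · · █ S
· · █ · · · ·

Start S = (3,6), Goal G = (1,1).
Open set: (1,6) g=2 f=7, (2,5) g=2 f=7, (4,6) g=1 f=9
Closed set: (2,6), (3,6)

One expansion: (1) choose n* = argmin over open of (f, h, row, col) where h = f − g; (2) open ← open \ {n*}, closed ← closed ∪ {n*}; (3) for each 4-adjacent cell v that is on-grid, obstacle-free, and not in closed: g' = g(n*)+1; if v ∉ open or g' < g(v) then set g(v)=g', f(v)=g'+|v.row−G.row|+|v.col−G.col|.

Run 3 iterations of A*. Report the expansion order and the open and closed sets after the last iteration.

order=[(1,6) → (1,5) → (1,4)]; open=[(0,4) g=5 f=9, (0,5) g=4 f=9, (0,6) g=3 f=9, (1,3) g=5 f=7, (2,4) g=5 f=9, (2,5) g=2 f=7, (4,6) g=1 f=9]; closed=[(1,4), (1,5), (1,6), (2,6), (3,6)]

step 1: expand (1,6) (f=7, h=5) → closed; open now [(0,6) g=3 f=9, (1,5) g=3 f=7, (2,5) g=2 f=7, (4,6) g=1 f=9]
step 2: expand (1,5) (f=7, h=4) → closed; open now [(0,5) g=4 f=9, (0,6) g=3 f=9, (1,4) g=4 f=7, (2,5) g=2 f=7, (4,6) g=1 f=9]
step 3: expand (1,4) (f=7, h=3) → closed; open now [(0,4) g=5 f=9, (0,5) g=4 f=9, (0,6) g=3 f=9, (1,3) g=5 f=7, (2,4) g=5 f=9, (2,5) g=2 f=7, (4,6) g=1 f=9]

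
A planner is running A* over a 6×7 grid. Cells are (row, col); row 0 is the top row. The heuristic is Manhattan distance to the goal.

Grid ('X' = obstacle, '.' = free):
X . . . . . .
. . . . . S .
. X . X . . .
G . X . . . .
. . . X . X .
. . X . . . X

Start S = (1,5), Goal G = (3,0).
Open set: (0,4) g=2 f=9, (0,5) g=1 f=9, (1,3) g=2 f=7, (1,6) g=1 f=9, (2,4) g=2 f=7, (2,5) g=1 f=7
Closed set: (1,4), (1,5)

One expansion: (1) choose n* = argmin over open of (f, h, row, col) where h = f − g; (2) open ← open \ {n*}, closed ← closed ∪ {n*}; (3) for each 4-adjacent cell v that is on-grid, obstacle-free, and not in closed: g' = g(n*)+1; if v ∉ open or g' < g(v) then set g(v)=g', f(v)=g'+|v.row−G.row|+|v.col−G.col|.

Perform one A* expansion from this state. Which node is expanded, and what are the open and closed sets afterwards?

expanded=(1,3); open=[(0,3) g=3 f=9, (0,4) g=2 f=9, (0,5) g=1 f=9, (1,2) g=3 f=7, (1,6) g=1 f=9, (2,4) g=2 f=7, (2,5) g=1 f=7]; closed=[(1,3), (1,4), (1,5)]

step 1: expand (1,3) (f=7, h=5) → closed; open now [(0,3) g=3 f=9, (0,4) g=2 f=9, (0,5) g=1 f=9, (1,2) g=3 f=7, (1,6) g=1 f=9, (2,4) g=2 f=7, (2,5) g=1 f=7]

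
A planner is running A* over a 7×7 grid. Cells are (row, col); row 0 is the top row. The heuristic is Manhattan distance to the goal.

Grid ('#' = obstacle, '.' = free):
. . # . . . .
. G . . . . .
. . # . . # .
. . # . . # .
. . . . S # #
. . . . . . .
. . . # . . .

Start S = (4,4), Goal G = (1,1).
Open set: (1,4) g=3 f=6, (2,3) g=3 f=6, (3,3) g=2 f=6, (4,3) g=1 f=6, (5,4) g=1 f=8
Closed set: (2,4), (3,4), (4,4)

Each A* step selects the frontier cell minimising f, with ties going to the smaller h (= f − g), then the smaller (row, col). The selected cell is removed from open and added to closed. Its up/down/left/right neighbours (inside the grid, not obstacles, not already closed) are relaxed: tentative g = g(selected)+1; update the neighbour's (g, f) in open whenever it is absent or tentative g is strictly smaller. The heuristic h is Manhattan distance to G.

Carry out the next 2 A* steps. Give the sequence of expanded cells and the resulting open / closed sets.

step 1: expand (1,4) (f=6, h=3) → closed; open now [(0,4) g=4 f=8, (1,3) g=4 f=6, (1,5) g=4 f=8, (2,3) g=3 f=6, (3,3) g=2 f=6, (4,3) g=1 f=6, (5,4) g=1 f=8]
step 2: expand (1,3) (f=6, h=2) → closed; open now [(0,3) g=5 f=8, (0,4) g=4 f=8, (1,2) g=5 f=6, (1,5) g=4 f=8, (2,3) g=3 f=6, (3,3) g=2 f=6, (4,3) g=1 f=6, (5,4) g=1 f=8]

order=[(1,4) → (1,3)]; open=[(0,3) g=5 f=8, (0,4) g=4 f=8, (1,2) g=5 f=6, (1,5) g=4 f=8, (2,3) g=3 f=6, (3,3) g=2 f=6, (4,3) g=1 f=6, (5,4) g=1 f=8]; closed=[(1,3), (1,4), (2,4), (3,4), (4,4)]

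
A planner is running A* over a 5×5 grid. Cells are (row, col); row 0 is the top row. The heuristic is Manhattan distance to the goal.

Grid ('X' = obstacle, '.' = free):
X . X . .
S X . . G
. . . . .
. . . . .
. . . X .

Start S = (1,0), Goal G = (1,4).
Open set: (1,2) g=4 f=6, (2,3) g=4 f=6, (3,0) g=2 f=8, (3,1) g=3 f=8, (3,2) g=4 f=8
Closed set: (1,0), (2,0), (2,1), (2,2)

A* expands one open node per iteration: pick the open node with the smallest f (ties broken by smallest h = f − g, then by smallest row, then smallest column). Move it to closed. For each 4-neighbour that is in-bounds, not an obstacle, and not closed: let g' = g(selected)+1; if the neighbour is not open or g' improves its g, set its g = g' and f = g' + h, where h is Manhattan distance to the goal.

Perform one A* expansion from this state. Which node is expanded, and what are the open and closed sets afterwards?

expanded=(1,2); open=[(1,3) g=5 f=6, (2,3) g=4 f=6, (3,0) g=2 f=8, (3,1) g=3 f=8, (3,2) g=4 f=8]; closed=[(1,0), (1,2), (2,0), (2,1), (2,2)]

step 1: expand (1,2) (f=6, h=2) → closed; open now [(1,3) g=5 f=6, (2,3) g=4 f=6, (3,0) g=2 f=8, (3,1) g=3 f=8, (3,2) g=4 f=8]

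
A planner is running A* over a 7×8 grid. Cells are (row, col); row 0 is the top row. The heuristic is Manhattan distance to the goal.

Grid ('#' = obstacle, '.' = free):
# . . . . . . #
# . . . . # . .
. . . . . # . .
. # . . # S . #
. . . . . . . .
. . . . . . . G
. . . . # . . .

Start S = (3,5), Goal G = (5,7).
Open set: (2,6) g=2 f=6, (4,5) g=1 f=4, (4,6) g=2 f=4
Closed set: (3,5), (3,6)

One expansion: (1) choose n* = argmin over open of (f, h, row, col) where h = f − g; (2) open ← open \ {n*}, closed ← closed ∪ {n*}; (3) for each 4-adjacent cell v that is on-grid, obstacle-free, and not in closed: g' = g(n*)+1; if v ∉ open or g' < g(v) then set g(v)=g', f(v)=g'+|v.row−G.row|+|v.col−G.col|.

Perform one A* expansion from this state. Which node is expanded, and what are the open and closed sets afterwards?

step 1: expand (4,6) (f=4, h=2) → closed; open now [(2,6) g=2 f=6, (4,5) g=1 f=4, (4,7) g=3 f=4, (5,6) g=3 f=4]

expanded=(4,6); open=[(2,6) g=2 f=6, (4,5) g=1 f=4, (4,7) g=3 f=4, (5,6) g=3 f=4]; closed=[(3,5), (3,6), (4,6)]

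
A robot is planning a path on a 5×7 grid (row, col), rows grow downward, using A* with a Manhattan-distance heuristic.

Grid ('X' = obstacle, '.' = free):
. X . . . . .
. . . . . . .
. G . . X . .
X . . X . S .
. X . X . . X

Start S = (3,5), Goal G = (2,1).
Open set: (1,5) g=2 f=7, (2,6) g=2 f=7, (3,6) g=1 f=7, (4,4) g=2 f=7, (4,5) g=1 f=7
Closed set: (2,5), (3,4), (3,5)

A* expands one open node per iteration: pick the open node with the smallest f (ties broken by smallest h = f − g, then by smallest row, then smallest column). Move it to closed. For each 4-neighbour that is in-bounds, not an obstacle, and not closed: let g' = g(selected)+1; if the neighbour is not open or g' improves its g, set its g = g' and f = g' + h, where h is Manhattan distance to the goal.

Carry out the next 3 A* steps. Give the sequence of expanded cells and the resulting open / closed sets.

step 1: expand (1,5) (f=7, h=5) → closed; open now [(0,5) g=3 f=9, (1,4) g=3 f=7, (1,6) g=3 f=9, (2,6) g=2 f=7, (3,6) g=1 f=7, (4,4) g=2 f=7, (4,5) g=1 f=7]
step 2: expand (1,4) (f=7, h=4) → closed; open now [(0,4) g=4 f=9, (0,5) g=3 f=9, (1,3) g=4 f=7, (1,6) g=3 f=9, (2,6) g=2 f=7, (3,6) g=1 f=7, (4,4) g=2 f=7, (4,5) g=1 f=7]
step 3: expand (1,3) (f=7, h=3) → closed; open now [(0,3) g=5 f=9, (0,4) g=4 f=9, (0,5) g=3 f=9, (1,2) g=5 f=7, (1,6) g=3 f=9, (2,3) g=5 f=7, (2,6) g=2 f=7, (3,6) g=1 f=7, (4,4) g=2 f=7, (4,5) g=1 f=7]

order=[(1,5) → (1,4) → (1,3)]; open=[(0,3) g=5 f=9, (0,4) g=4 f=9, (0,5) g=3 f=9, (1,2) g=5 f=7, (1,6) g=3 f=9, (2,3) g=5 f=7, (2,6) g=2 f=7, (3,6) g=1 f=7, (4,4) g=2 f=7, (4,5) g=1 f=7]; closed=[(1,3), (1,4), (1,5), (2,5), (3,4), (3,5)]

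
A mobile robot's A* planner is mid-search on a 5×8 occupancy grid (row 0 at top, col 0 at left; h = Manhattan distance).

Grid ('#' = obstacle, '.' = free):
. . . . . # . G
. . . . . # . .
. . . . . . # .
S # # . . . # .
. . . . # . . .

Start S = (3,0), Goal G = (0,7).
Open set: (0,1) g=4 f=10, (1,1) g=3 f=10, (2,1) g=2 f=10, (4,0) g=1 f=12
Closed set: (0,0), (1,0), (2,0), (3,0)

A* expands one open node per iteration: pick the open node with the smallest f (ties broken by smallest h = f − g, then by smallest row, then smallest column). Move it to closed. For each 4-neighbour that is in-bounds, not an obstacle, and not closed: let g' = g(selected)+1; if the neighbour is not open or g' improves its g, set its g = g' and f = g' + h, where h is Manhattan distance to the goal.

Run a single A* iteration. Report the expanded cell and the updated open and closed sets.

step 1: expand (0,1) (f=10, h=6) → closed; open now [(0,2) g=5 f=10, (1,1) g=3 f=10, (2,1) g=2 f=10, (4,0) g=1 f=12]

expanded=(0,1); open=[(0,2) g=5 f=10, (1,1) g=3 f=10, (2,1) g=2 f=10, (4,0) g=1 f=12]; closed=[(0,0), (0,1), (1,0), (2,0), (3,0)]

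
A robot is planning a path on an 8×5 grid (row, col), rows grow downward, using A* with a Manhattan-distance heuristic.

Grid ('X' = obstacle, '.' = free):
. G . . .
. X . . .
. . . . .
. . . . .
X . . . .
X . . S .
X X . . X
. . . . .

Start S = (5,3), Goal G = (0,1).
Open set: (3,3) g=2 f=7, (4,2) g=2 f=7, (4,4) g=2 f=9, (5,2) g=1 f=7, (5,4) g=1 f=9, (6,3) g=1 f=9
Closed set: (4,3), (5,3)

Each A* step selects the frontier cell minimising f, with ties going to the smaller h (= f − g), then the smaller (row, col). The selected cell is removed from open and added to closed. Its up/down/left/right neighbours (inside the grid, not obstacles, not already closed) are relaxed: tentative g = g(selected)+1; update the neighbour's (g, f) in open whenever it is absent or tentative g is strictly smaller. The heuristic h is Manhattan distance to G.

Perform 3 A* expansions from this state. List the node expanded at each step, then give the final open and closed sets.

order=[(3,3) → (2,3) → (1,3)]; open=[(0,3) g=5 f=7, (1,2) g=5 f=7, (1,4) g=5 f=9, (2,2) g=4 f=7, (2,4) g=4 f=9, (3,2) g=3 f=7, (3,4) g=3 f=9, (4,2) g=2 f=7, (4,4) g=2 f=9, (5,2) g=1 f=7, (5,4) g=1 f=9, (6,3) g=1 f=9]; closed=[(1,3), (2,3), (3,3), (4,3), (5,3)]

step 1: expand (3,3) (f=7, h=5) → closed; open now [(2,3) g=3 f=7, (3,2) g=3 f=7, (3,4) g=3 f=9, (4,2) g=2 f=7, (4,4) g=2 f=9, (5,2) g=1 f=7, (5,4) g=1 f=9, (6,3) g=1 f=9]
step 2: expand (2,3) (f=7, h=4) → closed; open now [(1,3) g=4 f=7, (2,2) g=4 f=7, (2,4) g=4 f=9, (3,2) g=3 f=7, (3,4) g=3 f=9, (4,2) g=2 f=7, (4,4) g=2 f=9, (5,2) g=1 f=7, (5,4) g=1 f=9, (6,3) g=1 f=9]
step 3: expand (1,3) (f=7, h=3) → closed; open now [(0,3) g=5 f=7, (1,2) g=5 f=7, (1,4) g=5 f=9, (2,2) g=4 f=7, (2,4) g=4 f=9, (3,2) g=3 f=7, (3,4) g=3 f=9, (4,2) g=2 f=7, (4,4) g=2 f=9, (5,2) g=1 f=7, (5,4) g=1 f=9, (6,3) g=1 f=9]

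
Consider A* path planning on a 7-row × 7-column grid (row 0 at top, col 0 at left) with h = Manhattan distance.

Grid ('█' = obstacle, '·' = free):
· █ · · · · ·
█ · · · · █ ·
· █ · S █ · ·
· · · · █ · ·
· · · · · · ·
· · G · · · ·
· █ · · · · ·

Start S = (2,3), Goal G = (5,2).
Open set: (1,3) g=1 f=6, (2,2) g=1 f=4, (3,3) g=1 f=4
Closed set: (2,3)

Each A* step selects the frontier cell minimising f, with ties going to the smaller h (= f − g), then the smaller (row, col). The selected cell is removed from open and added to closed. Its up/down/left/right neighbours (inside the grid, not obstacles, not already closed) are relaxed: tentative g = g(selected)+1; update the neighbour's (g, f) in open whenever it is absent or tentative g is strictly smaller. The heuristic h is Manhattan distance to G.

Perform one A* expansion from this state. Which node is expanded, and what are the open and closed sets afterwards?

step 1: expand (2,2) (f=4, h=3) → closed; open now [(1,2) g=2 f=6, (1,3) g=1 f=6, (3,2) g=2 f=4, (3,3) g=1 f=4]

expanded=(2,2); open=[(1,2) g=2 f=6, (1,3) g=1 f=6, (3,2) g=2 f=4, (3,3) g=1 f=4]; closed=[(2,2), (2,3)]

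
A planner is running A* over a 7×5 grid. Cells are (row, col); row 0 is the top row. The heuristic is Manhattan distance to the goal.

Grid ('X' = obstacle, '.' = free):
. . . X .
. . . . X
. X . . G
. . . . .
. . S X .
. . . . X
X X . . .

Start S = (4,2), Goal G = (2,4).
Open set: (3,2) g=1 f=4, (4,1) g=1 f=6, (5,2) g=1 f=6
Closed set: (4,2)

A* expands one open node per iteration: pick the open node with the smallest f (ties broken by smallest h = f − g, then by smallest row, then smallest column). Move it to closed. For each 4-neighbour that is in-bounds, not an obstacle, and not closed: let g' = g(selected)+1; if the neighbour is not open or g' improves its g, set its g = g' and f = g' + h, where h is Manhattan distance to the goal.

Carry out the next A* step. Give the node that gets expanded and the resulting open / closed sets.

expanded=(3,2); open=[(2,2) g=2 f=4, (3,1) g=2 f=6, (3,3) g=2 f=4, (4,1) g=1 f=6, (5,2) g=1 f=6]; closed=[(3,2), (4,2)]

step 1: expand (3,2) (f=4, h=3) → closed; open now [(2,2) g=2 f=4, (3,1) g=2 f=6, (3,3) g=2 f=4, (4,1) g=1 f=6, (5,2) g=1 f=6]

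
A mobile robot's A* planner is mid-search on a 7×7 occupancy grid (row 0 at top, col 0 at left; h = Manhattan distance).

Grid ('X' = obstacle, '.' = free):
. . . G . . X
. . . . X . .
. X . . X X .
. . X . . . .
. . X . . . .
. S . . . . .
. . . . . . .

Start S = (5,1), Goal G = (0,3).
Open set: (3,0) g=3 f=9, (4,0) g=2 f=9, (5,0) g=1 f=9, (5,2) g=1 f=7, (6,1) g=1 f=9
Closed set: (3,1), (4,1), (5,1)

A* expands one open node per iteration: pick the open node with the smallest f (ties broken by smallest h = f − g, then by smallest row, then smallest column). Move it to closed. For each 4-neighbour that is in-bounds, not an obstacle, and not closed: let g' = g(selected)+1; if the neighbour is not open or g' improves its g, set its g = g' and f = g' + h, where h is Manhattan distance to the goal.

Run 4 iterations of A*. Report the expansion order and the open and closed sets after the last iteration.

step 1: expand (5,2) (f=7, h=6) → closed; open now [(3,0) g=3 f=9, (4,0) g=2 f=9, (5,0) g=1 f=9, (5,3) g=2 f=7, (6,1) g=1 f=9, (6,2) g=2 f=9]
step 2: expand (5,3) (f=7, h=5) → closed; open now [(3,0) g=3 f=9, (4,0) g=2 f=9, (4,3) g=3 f=7, (5,0) g=1 f=9, (5,4) g=3 f=9, (6,1) g=1 f=9, (6,2) g=2 f=9, (6,3) g=3 f=9]
step 3: expand (4,3) (f=7, h=4) → closed; open now [(3,0) g=3 f=9, (3,3) g=4 f=7, (4,0) g=2 f=9, (4,4) g=4 f=9, (5,0) g=1 f=9, (5,4) g=3 f=9, (6,1) g=1 f=9, (6,2) g=2 f=9, (6,3) g=3 f=9]
step 4: expand (3,3) (f=7, h=3) → closed; open now [(2,3) g=5 f=7, (3,0) g=3 f=9, (3,4) g=5 f=9, (4,0) g=2 f=9, (4,4) g=4 f=9, (5,0) g=1 f=9, (5,4) g=3 f=9, (6,1) g=1 f=9, (6,2) g=2 f=9, (6,3) g=3 f=9]

order=[(5,2) → (5,3) → (4,3) → (3,3)]; open=[(2,3) g=5 f=7, (3,0) g=3 f=9, (3,4) g=5 f=9, (4,0) g=2 f=9, (4,4) g=4 f=9, (5,0) g=1 f=9, (5,4) g=3 f=9, (6,1) g=1 f=9, (6,2) g=2 f=9, (6,3) g=3 f=9]; closed=[(3,1), (3,3), (4,1), (4,3), (5,1), (5,2), (5,3)]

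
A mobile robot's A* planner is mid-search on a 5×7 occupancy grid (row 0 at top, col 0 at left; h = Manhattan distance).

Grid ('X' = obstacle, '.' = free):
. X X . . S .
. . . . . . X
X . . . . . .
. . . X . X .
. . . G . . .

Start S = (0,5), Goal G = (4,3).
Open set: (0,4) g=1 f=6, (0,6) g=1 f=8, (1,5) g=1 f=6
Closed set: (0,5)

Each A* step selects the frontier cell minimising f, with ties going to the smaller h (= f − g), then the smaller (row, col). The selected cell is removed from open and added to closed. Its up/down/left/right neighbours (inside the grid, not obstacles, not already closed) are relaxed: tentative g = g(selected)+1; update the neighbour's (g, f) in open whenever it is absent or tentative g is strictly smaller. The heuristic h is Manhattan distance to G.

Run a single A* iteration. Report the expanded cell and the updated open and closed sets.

step 1: expand (0,4) (f=6, h=5) → closed; open now [(0,3) g=2 f=6, (0,6) g=1 f=8, (1,4) g=2 f=6, (1,5) g=1 f=6]

expanded=(0,4); open=[(0,3) g=2 f=6, (0,6) g=1 f=8, (1,4) g=2 f=6, (1,5) g=1 f=6]; closed=[(0,4), (0,5)]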